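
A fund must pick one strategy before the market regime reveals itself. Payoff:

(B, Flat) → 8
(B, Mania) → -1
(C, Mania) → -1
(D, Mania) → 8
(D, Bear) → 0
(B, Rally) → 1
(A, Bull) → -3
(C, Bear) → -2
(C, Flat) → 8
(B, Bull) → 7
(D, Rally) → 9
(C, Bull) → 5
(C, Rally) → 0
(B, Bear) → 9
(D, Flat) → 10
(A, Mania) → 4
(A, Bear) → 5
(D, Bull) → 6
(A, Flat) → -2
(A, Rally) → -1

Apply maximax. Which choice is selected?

Row maxima: A=5, B=9, C=8, D=10
Best best-case = 10 → D.

D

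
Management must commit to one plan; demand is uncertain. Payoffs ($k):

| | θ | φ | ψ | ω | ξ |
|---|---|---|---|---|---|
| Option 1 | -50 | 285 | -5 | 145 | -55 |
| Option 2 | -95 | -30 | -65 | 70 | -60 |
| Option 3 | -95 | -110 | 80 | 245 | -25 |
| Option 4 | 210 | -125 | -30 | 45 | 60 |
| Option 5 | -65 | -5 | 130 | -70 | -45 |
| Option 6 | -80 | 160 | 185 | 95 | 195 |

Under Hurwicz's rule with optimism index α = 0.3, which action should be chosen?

Option 1

Option 1: 0.3·285 + 0.7·(-55) = 47
Option 2: 0.3·70 + 0.7·(-95) = -45.5
Option 3: 0.3·245 + 0.7·(-110) = -3.5
Option 4: 0.3·210 + 0.7·(-125) = -24.5
Option 5: 0.3·130 + 0.7·(-70) = -10
Option 6: 0.3·195 + 0.7·(-80) = 2.5
Highest Hurwicz score = 47 → Option 1.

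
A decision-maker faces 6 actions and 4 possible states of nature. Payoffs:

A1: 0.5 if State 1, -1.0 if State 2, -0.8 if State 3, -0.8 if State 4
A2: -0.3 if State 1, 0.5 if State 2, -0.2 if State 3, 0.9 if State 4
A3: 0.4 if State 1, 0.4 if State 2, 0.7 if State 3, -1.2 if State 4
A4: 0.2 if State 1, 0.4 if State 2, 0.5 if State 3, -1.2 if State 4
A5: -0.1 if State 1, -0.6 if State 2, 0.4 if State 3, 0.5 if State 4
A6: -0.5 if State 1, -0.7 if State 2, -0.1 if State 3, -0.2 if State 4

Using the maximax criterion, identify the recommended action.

Row maxima: A1=0.5, A2=0.9, A3=0.7, A4=0.5, A5=0.5, A6=-0.1
Best best-case = 0.9 → A2.

A2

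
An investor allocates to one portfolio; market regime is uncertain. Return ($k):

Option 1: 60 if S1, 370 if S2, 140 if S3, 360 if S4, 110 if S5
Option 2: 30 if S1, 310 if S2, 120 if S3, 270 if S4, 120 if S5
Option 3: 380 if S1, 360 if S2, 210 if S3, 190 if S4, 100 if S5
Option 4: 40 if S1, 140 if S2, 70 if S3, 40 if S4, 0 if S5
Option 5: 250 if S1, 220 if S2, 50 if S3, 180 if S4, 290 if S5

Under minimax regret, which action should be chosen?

Column bests: S1=380, S2=370, S3=210, S4=360, S5=290.
Option 1 regrets: 320, 0, 70, 0, 180 → max 320
Option 2 regrets: 350, 60, 90, 90, 170 → max 350
Option 3 regrets: 0, 10, 0, 170, 190 → max 190
Option 4 regrets: 340, 230, 140, 320, 290 → max 340
Option 5 regrets: 130, 150, 160, 180, 0 → max 180
Smallest max regret = 180 → Option 5.

Option 5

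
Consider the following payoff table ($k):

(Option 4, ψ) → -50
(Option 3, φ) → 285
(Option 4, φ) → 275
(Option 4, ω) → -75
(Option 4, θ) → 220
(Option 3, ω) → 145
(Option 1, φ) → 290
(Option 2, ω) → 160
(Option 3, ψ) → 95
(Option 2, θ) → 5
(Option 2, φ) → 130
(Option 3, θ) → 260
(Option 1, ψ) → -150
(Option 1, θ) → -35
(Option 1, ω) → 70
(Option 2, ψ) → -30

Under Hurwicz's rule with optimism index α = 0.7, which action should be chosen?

Option 3

Option 1: 0.7·290 + 0.3·(-150) = 158
Option 2: 0.7·160 + 0.3·(-30) = 103
Option 3: 0.7·285 + 0.3·95 = 228
Option 4: 0.7·275 + 0.3·(-75) = 170
Highest Hurwicz score = 228 → Option 3.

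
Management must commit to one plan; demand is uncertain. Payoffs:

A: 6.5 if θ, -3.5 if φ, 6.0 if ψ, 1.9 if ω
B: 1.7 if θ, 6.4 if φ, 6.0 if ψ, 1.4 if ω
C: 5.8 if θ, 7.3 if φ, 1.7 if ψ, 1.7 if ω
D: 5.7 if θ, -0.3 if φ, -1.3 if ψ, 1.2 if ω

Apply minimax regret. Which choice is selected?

C

Column bests: θ=6.5, φ=7.3, ψ=6.0, ω=1.9.
A regrets: 0.0, 10.8, 0.0, 0.0 → max 10.8
B regrets: 4.8, 0.9, 0.0, 0.5 → max 4.8
C regrets: 0.7, 0.0, 4.3, 0.2 → max 4.3
D regrets: 0.8, 7.6, 7.3, 0.7 → max 7.6
Smallest max regret = 4.3 → C.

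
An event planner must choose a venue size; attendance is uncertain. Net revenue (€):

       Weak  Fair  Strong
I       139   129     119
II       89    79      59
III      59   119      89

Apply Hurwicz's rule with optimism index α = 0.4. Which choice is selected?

I: 0.4·139 + 0.6·119 = 127
II: 0.4·89 + 0.6·59 = 71
III: 0.4·119 + 0.6·59 = 83
Highest Hurwicz score = 127 → I.

I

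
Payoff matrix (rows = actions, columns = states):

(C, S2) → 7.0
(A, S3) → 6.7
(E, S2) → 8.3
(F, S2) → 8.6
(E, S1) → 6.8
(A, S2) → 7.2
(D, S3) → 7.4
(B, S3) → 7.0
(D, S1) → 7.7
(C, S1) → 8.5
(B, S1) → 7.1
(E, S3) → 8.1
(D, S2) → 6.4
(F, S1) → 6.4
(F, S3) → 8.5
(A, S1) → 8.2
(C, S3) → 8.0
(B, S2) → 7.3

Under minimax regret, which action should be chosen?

Column bests: S1=8.5, S2=8.6, S3=8.5.
A regrets: 0.3, 1.4, 1.8 → max 1.8
B regrets: 1.4, 1.3, 1.5 → max 1.5
C regrets: 0.0, 1.6, 0.5 → max 1.6
D regrets: 0.8, 2.2, 1.1 → max 2.2
E regrets: 1.7, 0.3, 0.4 → max 1.7
F regrets: 2.1, 0.0, 0.0 → max 2.1
Smallest max regret = 1.5 → B.

B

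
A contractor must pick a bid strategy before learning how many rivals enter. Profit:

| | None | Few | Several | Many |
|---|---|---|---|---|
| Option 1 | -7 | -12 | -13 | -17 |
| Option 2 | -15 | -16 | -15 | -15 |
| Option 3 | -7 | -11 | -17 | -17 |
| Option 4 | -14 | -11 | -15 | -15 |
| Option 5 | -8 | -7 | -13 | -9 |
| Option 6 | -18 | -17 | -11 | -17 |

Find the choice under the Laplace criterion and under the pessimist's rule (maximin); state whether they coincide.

laplace → Option 5; maximin → Option 5 (agree)

Row averages: Option 1=-12.25, Option 2=-15.25, Option 3=-13, Option 4=-13.75, Option 5=-9.25, Option 6=-15.75
Highest average = -9.25 → Option 5.
Row minima: Option 1=-17, Option 2=-16, Option 3=-17, Option 4=-15, Option 5=-13, Option 6=-18
Best worst-case = -13 → Option 5.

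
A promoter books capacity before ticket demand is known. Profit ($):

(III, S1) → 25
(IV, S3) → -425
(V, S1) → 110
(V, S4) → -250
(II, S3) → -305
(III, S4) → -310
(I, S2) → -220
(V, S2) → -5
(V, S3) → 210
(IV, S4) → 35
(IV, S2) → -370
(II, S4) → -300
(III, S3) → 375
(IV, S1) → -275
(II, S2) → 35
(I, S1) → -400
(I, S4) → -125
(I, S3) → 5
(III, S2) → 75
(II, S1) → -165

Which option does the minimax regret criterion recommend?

Column bests: S1=110, S2=75, S3=375, S4=35.
I regrets: 510, 295, 370, 160 → max 510
II regrets: 275, 40, 680, 335 → max 680
III regrets: 85, 0, 0, 345 → max 345
IV regrets: 385, 445, 800, 0 → max 800
V regrets: 0, 80, 165, 285 → max 285
Smallest max regret = 285 → V.

V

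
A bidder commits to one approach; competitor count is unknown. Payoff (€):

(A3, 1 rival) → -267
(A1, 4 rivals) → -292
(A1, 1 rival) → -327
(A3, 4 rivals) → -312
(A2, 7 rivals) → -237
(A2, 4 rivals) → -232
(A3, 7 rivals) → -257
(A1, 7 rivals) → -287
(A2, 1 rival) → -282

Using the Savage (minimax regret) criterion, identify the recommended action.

A2

Column bests: 1 rival=-267, 4 rivals=-232, 7 rivals=-237.
A1 regrets: 60, 60, 50 → max 60
A2 regrets: 15, 0, 0 → max 15
A3 regrets: 0, 80, 20 → max 80
Smallest max regret = 15 → A2.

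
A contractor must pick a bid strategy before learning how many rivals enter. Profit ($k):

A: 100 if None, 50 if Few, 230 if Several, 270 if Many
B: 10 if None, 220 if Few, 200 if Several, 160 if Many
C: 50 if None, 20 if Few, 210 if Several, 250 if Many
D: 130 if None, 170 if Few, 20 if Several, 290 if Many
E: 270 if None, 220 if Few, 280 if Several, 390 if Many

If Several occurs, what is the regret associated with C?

70

Best payoff under Several is 280.
Regret = 280 − 210 = 70.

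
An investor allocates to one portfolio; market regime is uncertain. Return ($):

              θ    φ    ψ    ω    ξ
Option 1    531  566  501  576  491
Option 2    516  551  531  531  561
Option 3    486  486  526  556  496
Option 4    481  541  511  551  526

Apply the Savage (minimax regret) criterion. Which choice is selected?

Column bests: θ=531, φ=566, ψ=531, ω=576, ξ=561.
Option 1 regrets: 0, 0, 30, 0, 70 → max 70
Option 2 regrets: 15, 15, 0, 45, 0 → max 45
Option 3 regrets: 45, 80, 5, 20, 65 → max 80
Option 4 regrets: 50, 25, 20, 25, 35 → max 50
Smallest max regret = 45 → Option 2.

Option 2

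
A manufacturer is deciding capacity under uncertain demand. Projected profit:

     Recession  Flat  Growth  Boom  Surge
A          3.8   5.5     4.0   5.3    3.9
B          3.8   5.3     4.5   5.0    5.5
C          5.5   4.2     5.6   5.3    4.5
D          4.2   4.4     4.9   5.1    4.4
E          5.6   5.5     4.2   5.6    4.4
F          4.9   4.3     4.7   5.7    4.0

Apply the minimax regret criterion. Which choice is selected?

C

Column bests: Recession=5.6, Flat=5.5, Growth=5.6, Boom=5.7, Surge=5.5.
A regrets: 1.8, 0.0, 1.6, 0.4, 1.6 → max 1.8
B regrets: 1.8, 0.2, 1.1, 0.7, 0.0 → max 1.8
C regrets: 0.1, 1.3, 0.0, 0.4, 1.0 → max 1.3
D regrets: 1.4, 1.1, 0.7, 0.6, 1.1 → max 1.4
E regrets: 0.0, 0.0, 1.4, 0.1, 1.1 → max 1.4
F regrets: 0.7, 1.2, 0.9, 0.0, 1.5 → max 1.5
Smallest max regret = 1.3 → C.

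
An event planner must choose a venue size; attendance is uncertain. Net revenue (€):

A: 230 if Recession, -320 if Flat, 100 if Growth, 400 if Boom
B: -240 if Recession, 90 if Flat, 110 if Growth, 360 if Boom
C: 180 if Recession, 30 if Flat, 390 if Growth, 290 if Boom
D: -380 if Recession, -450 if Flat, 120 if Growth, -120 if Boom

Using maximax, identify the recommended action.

Row maxima: A=400, B=360, C=390, D=120
Best best-case = 400 → A.

A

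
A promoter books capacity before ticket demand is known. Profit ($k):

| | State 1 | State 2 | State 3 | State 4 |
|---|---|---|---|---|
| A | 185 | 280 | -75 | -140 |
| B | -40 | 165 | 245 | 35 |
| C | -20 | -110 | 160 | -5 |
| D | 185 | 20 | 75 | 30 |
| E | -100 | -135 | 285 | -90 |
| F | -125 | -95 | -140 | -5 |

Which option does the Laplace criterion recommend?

Row averages: A=62.5, B=101.25, C=6.25, D=77.5, E=-10, F=-91.25
Highest average = 101.25 → B.

B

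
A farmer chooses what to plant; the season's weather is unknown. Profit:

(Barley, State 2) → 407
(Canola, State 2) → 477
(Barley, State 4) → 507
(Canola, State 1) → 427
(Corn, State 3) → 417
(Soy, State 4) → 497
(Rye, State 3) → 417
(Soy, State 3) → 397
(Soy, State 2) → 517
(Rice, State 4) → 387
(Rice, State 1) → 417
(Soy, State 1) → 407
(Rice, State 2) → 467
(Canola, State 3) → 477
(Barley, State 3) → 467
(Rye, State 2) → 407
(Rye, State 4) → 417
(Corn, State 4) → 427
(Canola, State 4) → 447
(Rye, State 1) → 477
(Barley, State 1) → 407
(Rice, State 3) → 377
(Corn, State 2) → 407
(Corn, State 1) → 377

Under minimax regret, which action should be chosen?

Canola

Column bests: State 1=477, State 2=517, State 3=477, State 4=507.
Barley regrets: 70, 110, 10, 0 → max 110
Corn regrets: 100, 110, 60, 80 → max 110
Rice regrets: 60, 50, 100, 120 → max 120
Rye regrets: 0, 110, 60, 90 → max 110
Canola regrets: 50, 40, 0, 60 → max 60
Soy regrets: 70, 0, 80, 10 → max 80
Smallest max regret = 60 → Canola.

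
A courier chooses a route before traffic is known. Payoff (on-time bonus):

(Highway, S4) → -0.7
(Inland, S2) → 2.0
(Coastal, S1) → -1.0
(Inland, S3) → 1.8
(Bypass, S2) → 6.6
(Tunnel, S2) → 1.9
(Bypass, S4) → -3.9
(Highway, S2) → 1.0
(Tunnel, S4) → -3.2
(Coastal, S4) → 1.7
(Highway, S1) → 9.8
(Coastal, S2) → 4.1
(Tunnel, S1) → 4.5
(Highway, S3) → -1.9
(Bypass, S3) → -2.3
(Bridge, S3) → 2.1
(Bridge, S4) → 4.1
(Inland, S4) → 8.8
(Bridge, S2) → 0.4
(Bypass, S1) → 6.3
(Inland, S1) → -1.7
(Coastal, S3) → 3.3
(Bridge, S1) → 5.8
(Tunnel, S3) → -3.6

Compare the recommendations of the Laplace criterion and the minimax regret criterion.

Row averages: Bridge=3.1, Highway=2.05, Coastal=2.025, Inland=2.725, Bypass=1.675, Tunnel=-0.1
Highest average = 3.1 → Bridge.
Column bests: S1=9.8, S2=6.6, S3=3.3, S4=8.8.
Bridge regrets: 4.0, 6.2, 1.2, 4.7 → max 6.2
Highway regrets: 0.0, 5.6, 5.2, 9.5 → max 9.5
Coastal regrets: 10.8, 2.5, 0.0, 7.1 → max 10.8
Inland regrets: 11.5, 4.6, 1.5, 0.0 → max 11.5
Bypass regrets: 3.5, 0.0, 5.6, 12.7 → max 12.7
Tunnel regrets: 5.3, 4.7, 6.9, 12.0 → max 12.0
Smallest max regret = 6.2 → Bridge.

laplace → Bridge; minimax regret → Bridge (agree)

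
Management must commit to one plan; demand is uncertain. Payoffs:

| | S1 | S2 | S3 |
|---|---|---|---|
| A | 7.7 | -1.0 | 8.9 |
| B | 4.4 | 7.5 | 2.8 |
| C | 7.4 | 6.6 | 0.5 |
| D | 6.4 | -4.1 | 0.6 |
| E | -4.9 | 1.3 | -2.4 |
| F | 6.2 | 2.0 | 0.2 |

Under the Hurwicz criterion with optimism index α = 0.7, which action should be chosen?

A: 0.7·8.9 + 0.3·(-1.0) = 5.93
B: 0.7·7.5 + 0.3·2.8 = 6.09
C: 0.7·7.4 + 0.3·0.5 = 5.33
D: 0.7·6.4 + 0.3·(-4.1) = 3.25
E: 0.7·1.3 + 0.3·(-4.9) = -0.56
F: 0.7·6.2 + 0.3·0.2 = 4.4
Highest Hurwicz score = 6.09 → B.

B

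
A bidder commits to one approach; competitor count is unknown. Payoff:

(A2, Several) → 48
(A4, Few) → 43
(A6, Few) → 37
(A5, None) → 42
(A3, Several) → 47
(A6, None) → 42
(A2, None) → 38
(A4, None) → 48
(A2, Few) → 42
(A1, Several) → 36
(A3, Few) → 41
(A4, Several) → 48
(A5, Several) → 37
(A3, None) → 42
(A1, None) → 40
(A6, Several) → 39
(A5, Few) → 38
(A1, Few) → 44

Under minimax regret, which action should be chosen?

Column bests: None=48, Few=44, Several=48.
A1 regrets: 8, 0, 12 → max 12
A2 regrets: 10, 2, 0 → max 10
A3 regrets: 6, 3, 1 → max 6
A4 regrets: 0, 1, 0 → max 1
A5 regrets: 6, 6, 11 → max 11
A6 regrets: 6, 7, 9 → max 9
Smallest max regret = 1 → A4.

A4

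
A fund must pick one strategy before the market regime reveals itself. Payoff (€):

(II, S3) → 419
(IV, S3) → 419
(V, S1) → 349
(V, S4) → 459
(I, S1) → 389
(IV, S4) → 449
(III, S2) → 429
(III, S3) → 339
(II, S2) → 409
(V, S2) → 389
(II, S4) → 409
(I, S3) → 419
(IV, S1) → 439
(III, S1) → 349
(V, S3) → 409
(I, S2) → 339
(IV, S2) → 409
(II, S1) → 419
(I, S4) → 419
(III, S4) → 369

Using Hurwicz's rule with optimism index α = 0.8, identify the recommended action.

I: 0.8·419 + 0.2·339 = 403
II: 0.8·419 + 0.2·409 = 417
III: 0.8·429 + 0.2·339 = 411
IV: 0.8·449 + 0.2·409 = 441
V: 0.8·459 + 0.2·349 = 437
Highest Hurwicz score = 441 → IV.

IV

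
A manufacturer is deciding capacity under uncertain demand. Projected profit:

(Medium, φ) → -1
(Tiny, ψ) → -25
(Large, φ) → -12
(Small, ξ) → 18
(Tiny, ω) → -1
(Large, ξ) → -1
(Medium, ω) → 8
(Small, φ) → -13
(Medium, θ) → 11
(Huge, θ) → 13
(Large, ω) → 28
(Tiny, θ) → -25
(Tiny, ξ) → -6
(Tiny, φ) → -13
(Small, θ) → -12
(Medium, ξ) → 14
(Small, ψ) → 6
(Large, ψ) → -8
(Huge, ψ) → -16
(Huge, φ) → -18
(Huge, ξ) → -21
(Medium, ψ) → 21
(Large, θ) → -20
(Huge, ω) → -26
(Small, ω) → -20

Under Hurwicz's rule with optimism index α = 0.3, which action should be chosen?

Medium

Tiny: 0.3·(-1) + 0.7·(-25) = -17.8
Small: 0.3·18 + 0.7·(-20) = -8.6
Medium: 0.3·21 + 0.7·(-1) = 5.6
Large: 0.3·28 + 0.7·(-20) = -5.6
Huge: 0.3·13 + 0.7·(-26) = -14.3
Highest Hurwicz score = 5.6 → Medium.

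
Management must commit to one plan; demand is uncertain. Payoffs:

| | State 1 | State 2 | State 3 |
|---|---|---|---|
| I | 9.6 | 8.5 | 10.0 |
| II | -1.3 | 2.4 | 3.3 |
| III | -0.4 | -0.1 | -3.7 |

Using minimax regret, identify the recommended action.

I

Column bests: State 1=9.6, State 2=8.5, State 3=10.0.
I regrets: 0.0, 0.0, 0.0 → max 0.0
II regrets: 10.9, 6.1, 6.7 → max 10.9
III regrets: 10.0, 8.6, 13.7 → max 13.7
Smallest max regret = 0.0 → I.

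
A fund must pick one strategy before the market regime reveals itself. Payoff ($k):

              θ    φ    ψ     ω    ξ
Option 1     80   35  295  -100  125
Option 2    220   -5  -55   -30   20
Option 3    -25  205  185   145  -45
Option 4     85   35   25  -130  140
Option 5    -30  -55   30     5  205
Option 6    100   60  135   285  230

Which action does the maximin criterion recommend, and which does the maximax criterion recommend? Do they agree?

maximin → Option 6; maximax → Option 1 (disagree)

Row minima: Option 1=-100, Option 2=-55, Option 3=-45, Option 4=-130, Option 5=-55, Option 6=60
Best worst-case = 60 → Option 6.
Row maxima: Option 1=295, Option 2=220, Option 3=205, Option 4=140, Option 5=205, Option 6=285
Best best-case = 295 → Option 1.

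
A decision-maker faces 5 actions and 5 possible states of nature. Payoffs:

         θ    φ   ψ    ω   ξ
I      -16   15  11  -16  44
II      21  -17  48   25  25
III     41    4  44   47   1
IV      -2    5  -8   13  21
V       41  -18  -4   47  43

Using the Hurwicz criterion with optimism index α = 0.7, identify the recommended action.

III

I: 0.7·44 + 0.3·(-16) = 26
II: 0.7·48 + 0.3·(-17) = 28.5
III: 0.7·47 + 0.3·1 = 33.2
IV: 0.7·21 + 0.3·(-8) = 12.3
V: 0.7·47 + 0.3·(-18) = 27.5
Highest Hurwicz score = 33.2 → III.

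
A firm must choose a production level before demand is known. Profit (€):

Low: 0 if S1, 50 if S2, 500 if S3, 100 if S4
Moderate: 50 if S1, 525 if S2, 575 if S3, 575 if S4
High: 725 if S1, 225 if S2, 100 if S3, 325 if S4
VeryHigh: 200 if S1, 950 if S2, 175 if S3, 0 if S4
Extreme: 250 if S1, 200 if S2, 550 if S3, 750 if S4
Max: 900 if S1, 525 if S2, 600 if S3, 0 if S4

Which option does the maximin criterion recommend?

Extreme

Row minima: Low=0, Moderate=50, High=100, VeryHigh=0, Extreme=200, Max=0
Best worst-case = 200 → Extreme.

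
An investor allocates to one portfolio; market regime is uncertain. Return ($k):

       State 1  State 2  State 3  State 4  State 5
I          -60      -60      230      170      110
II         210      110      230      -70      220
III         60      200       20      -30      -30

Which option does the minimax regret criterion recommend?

II

Column bests: State 1=210, State 2=200, State 3=230, State 4=170, State 5=220.
I regrets: 270, 260, 0, 0, 110 → max 270
II regrets: 0, 90, 0, 240, 0 → max 240
III regrets: 150, 0, 210, 200, 250 → max 250
Smallest max regret = 240 → II.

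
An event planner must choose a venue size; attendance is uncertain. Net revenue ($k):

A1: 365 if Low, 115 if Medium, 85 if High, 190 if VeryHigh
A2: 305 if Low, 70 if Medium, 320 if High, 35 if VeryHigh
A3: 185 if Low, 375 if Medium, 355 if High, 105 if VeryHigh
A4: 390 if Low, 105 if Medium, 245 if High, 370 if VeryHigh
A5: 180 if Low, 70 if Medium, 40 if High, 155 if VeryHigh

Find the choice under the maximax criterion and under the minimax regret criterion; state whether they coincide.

Row maxima: A1=365, A2=320, A3=375, A4=390, A5=180
Best best-case = 390 → A4.
Column bests: Low=390, Medium=375, High=355, VeryHigh=370.
A1 regrets: 25, 260, 270, 180 → max 270
A2 regrets: 85, 305, 35, 335 → max 335
A3 regrets: 205, 0, 0, 265 → max 265
A4 regrets: 0, 270, 110, 0 → max 270
A5 regrets: 210, 305, 315, 215 → max 315
Smallest max regret = 265 → A3.

maximax → A4; minimax regret → A3 (disagree)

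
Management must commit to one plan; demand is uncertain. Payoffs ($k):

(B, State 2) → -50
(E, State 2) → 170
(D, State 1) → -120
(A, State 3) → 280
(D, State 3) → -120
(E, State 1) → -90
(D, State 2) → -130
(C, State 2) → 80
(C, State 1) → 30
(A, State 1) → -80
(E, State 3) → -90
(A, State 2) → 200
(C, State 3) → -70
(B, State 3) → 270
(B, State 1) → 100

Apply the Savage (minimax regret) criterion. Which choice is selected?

Column bests: State 1=100, State 2=200, State 3=280.
A regrets: 180, 0, 0 → max 180
B regrets: 0, 250, 10 → max 250
C regrets: 70, 120, 350 → max 350
D regrets: 220, 330, 400 → max 400
E regrets: 190, 30, 370 → max 370
Smallest max regret = 180 → A.

A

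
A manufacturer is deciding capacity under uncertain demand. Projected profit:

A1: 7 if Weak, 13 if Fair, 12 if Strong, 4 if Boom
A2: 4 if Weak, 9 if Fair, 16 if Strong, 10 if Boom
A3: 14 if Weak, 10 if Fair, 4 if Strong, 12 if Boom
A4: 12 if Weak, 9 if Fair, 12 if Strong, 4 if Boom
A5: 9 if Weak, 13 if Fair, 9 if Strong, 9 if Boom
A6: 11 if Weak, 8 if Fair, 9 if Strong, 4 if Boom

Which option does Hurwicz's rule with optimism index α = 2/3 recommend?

A2

A1: 2/3·13 + 1/3·4 = 10
A2: 2/3·16 + 1/3·4 = 12
A3: 2/3·14 + 1/3·4 = 32/3
A4: 2/3·12 + 1/3·4 = 28/3
A5: 2/3·13 + 1/3·9 = 35/3
A6: 2/3·11 + 1/3·4 = 26/3
Highest Hurwicz score = 12 → A2.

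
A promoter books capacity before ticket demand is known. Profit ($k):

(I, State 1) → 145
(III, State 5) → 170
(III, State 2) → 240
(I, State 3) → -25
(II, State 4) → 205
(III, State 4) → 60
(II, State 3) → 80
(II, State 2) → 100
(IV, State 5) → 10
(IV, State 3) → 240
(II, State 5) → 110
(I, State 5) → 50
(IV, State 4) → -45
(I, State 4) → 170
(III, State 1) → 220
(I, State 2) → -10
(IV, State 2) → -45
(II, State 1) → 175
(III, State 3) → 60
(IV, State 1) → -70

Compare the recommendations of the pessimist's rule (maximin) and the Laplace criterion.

Row minima: I=-25, II=80, III=60, IV=-70
Best worst-case = 80 → II.
Row averages: I=66, II=134, III=150, IV=18
Highest average = 150 → III.

maximin → II; laplace → III (disagree)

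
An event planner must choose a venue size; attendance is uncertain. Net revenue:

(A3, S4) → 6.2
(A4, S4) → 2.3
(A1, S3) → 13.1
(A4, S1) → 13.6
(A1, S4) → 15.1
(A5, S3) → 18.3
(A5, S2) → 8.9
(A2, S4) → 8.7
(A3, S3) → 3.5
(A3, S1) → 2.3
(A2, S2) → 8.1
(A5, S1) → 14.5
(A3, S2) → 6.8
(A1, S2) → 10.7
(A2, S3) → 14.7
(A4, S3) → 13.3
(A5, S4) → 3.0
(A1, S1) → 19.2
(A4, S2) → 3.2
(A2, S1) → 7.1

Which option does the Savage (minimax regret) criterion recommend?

A1

Column bests: S1=19.2, S2=10.7, S3=18.3, S4=15.1.
A1 regrets: 0.0, 0.0, 5.2, 0.0 → max 5.2
A2 regrets: 12.1, 2.6, 3.6, 6.4 → max 12.1
A3 regrets: 16.9, 3.9, 14.8, 8.9 → max 16.9
A4 regrets: 5.6, 7.5, 5.0, 12.8 → max 12.8
A5 regrets: 4.7, 1.8, 0.0, 12.1 → max 12.1
Smallest max regret = 5.2 → A1.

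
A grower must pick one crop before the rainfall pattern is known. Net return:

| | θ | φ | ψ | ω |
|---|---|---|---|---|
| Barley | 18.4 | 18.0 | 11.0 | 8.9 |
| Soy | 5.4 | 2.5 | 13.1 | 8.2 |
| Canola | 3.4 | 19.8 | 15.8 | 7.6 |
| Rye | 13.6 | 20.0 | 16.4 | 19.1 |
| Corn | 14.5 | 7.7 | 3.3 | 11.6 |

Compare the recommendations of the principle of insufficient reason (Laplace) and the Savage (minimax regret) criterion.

Row averages: Barley=14.075, Soy=7.3, Canola=11.65, Rye=17.275, Corn=9.275
Highest average = 17.275 → Rye.
Column bests: θ=18.4, φ=20.0, ψ=16.4, ω=19.1.
Barley regrets: 0.0, 2.0, 5.4, 10.2 → max 10.2
Soy regrets: 13.0, 17.5, 3.3, 10.9 → max 17.5
Canola regrets: 15.0, 0.2, 0.6, 11.5 → max 15.0
Rye regrets: 4.8, 0.0, 0.0, 0.0 → max 4.8
Corn regrets: 3.9, 12.3, 13.1, 7.5 → max 13.1
Smallest max regret = 4.8 → Rye.

laplace → Rye; minimax regret → Rye (agree)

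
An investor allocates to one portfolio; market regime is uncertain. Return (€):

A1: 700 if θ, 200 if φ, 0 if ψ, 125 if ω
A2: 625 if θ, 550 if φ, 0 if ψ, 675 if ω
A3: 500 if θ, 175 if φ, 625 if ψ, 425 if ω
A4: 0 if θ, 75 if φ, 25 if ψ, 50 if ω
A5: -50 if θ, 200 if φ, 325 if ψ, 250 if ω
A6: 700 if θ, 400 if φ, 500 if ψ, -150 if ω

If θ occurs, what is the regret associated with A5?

750

Best payoff under θ is 700.
Regret = 700 − (-50) = 750.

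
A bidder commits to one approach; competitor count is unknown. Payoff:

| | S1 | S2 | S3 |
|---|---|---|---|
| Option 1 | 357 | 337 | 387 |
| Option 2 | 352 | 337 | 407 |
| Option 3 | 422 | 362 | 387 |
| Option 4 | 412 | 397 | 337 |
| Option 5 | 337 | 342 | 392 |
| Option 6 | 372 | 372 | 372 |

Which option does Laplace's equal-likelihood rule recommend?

Row averages: Option 1=1081/3, Option 2=1096/3, Option 3=1171/3, Option 4=382, Option 5=357, Option 6=372
Highest average = 1171/3 → Option 3.

Option 3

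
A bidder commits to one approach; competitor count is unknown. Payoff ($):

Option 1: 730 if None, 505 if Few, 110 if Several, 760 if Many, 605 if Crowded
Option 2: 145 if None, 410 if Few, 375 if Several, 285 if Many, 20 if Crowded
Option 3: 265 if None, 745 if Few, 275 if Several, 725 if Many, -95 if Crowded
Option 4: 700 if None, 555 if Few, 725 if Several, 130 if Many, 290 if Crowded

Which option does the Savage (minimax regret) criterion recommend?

Column bests: None=730, Few=745, Several=725, Many=760, Crowded=605.
Option 1 regrets: 0, 240, 615, 0, 0 → max 615
Option 2 regrets: 585, 335, 350, 475, 585 → max 585
Option 3 regrets: 465, 0, 450, 35, 700 → max 700
Option 4 regrets: 30, 190, 0, 630, 315 → max 630
Smallest max regret = 585 → Option 2.

Option 2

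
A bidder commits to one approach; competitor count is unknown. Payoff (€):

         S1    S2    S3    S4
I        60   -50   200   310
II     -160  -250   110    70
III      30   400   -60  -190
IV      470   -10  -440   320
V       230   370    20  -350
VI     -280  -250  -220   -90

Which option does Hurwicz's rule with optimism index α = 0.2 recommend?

I

I: 0.2·310 + 0.8·(-50) = 22
II: 0.2·110 + 0.8·(-250) = -178
III: 0.2·400 + 0.8·(-190) = -72
IV: 0.2·470 + 0.8·(-440) = -258
V: 0.2·370 + 0.8·(-350) = -206
VI: 0.2·(-90) + 0.8·(-280) = -242
Highest Hurwicz score = 22 → I.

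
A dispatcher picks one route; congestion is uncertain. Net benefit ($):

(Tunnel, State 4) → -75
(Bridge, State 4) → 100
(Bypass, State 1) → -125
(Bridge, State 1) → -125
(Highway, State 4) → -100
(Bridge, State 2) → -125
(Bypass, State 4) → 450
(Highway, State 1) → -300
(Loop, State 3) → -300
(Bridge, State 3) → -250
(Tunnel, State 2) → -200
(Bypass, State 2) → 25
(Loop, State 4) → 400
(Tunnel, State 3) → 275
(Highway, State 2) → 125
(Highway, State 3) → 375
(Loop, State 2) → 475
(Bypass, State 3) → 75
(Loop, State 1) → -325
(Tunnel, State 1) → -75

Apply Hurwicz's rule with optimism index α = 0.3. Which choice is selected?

Tunnel: 0.3·275 + 0.7·(-200) = -57.5
Highway: 0.3·375 + 0.7·(-300) = -97.5
Bridge: 0.3·100 + 0.7·(-250) = -145
Loop: 0.3·475 + 0.7·(-325) = -85
Bypass: 0.3·450 + 0.7·(-125) = 47.5
Highest Hurwicz score = 47.5 → Bypass.

Bypass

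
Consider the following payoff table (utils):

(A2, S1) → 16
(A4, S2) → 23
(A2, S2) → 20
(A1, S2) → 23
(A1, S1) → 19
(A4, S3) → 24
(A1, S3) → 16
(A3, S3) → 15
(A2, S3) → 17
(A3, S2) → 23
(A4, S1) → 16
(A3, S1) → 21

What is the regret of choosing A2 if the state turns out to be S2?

Best payoff under S2 is 23.
Regret = 23 − 20 = 3.

3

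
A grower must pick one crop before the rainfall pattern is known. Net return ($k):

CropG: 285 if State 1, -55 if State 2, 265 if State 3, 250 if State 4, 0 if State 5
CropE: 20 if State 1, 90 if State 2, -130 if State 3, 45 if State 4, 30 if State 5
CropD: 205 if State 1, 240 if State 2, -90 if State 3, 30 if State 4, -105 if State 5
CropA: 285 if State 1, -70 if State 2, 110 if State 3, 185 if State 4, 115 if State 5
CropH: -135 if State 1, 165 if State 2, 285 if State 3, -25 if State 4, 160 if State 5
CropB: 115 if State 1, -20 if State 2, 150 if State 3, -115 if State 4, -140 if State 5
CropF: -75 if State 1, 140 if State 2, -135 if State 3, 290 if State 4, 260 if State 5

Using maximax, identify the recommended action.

Row maxima: CropG=285, CropE=90, CropD=240, CropA=285, CropH=285, CropB=150, CropF=290
Best best-case = 290 → CropF.

CropF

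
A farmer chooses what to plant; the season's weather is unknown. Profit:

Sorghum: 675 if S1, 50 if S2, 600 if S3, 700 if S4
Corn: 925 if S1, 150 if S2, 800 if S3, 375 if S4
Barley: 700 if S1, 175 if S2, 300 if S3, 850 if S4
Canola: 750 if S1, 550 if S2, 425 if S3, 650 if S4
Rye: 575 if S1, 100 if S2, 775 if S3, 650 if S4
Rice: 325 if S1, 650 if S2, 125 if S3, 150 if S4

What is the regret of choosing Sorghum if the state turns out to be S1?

250

Best payoff under S1 is 925.
Regret = 925 − 675 = 250.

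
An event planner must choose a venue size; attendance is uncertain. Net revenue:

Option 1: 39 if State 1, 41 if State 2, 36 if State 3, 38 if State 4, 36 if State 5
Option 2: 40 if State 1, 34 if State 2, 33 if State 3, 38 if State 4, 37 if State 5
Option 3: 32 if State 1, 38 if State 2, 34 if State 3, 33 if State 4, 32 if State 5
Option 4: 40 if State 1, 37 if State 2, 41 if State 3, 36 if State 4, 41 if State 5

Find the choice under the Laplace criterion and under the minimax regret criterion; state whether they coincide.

laplace → Option 4; minimax regret → Option 4 (agree)

Row averages: Option 1=38, Option 2=36.4, Option 3=33.8, Option 4=39
Highest average = 39 → Option 4.
Column bests: State 1=40, State 2=41, State 3=41, State 4=38, State 5=41.
Option 1 regrets: 1, 0, 5, 0, 5 → max 5
Option 2 regrets: 0, 7, 8, 0, 4 → max 8
Option 3 regrets: 8, 3, 7, 5, 9 → max 9
Option 4 regrets: 0, 4, 0, 2, 0 → max 4
Smallest max regret = 4 → Option 4.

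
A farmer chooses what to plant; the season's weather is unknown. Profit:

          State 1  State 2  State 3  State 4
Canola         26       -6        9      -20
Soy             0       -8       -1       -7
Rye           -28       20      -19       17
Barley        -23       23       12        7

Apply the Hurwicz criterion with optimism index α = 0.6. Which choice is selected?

Canola

Canola: 0.6·26 + 0.4·(-20) = 7.6
Soy: 0.6·0 + 0.4·(-8) = -3.2
Rye: 0.6·20 + 0.4·(-28) = 0.8
Barley: 0.6·23 + 0.4·(-23) = 4.6
Highest Hurwicz score = 7.6 → Canola.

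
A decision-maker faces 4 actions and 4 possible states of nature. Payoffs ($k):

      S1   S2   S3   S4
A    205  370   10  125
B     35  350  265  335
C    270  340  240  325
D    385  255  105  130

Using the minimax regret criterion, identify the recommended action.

Column bests: S1=385, S2=370, S3=265, S4=335.
A regrets: 180, 0, 255, 210 → max 255
B regrets: 350, 20, 0, 0 → max 350
C regrets: 115, 30, 25, 10 → max 115
D regrets: 0, 115, 160, 205 → max 205
Smallest max regret = 115 → C.

C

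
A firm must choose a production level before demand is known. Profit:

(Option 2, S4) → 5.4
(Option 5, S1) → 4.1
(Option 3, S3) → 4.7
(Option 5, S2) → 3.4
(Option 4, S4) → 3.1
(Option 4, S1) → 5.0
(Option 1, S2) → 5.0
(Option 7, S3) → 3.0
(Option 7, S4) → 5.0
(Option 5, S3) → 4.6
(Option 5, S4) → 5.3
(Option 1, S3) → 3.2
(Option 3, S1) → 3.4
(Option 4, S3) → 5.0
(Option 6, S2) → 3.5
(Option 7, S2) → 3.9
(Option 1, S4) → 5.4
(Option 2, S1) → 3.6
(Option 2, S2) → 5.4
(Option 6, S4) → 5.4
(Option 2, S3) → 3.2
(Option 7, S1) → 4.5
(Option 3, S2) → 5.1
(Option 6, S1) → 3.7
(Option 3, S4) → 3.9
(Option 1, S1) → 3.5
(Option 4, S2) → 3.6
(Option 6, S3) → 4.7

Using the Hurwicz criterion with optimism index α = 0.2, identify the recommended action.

Option 6

Option 1: 0.2·5.4 + 0.8·3.2 = 3.64
Option 2: 0.2·5.4 + 0.8·3.2 = 3.64
Option 3: 0.2·5.1 + 0.8·3.4 = 3.74
Option 4: 0.2·5.0 + 0.8·3.1 = 3.48
Option 5: 0.2·5.3 + 0.8·3.4 = 3.78
Option 6: 0.2·5.4 + 0.8·3.5 = 3.88
Option 7: 0.2·5.0 + 0.8·3.0 = 3.4
Highest Hurwicz score = 3.88 → Option 6.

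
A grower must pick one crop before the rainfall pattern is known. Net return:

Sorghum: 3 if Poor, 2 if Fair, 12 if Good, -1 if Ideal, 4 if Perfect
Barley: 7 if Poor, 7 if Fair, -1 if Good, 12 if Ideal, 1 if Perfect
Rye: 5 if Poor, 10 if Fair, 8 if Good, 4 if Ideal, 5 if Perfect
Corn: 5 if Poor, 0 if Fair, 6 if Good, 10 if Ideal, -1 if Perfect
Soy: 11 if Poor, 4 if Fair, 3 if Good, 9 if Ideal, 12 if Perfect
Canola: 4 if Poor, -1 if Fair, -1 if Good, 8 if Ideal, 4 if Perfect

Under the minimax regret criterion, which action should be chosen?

Rye

Column bests: Poor=11, Fair=10, Good=12, Ideal=12, Perfect=12.
Sorghum regrets: 8, 8, 0, 13, 8 → max 13
Barley regrets: 4, 3, 13, 0, 11 → max 13
Rye regrets: 6, 0, 4, 8, 7 → max 8
Corn regrets: 6, 10, 6, 2, 13 → max 13
Soy regrets: 0, 6, 9, 3, 0 → max 9
Canola regrets: 7, 11, 13, 4, 8 → max 13
Smallest max regret = 8 → Rye.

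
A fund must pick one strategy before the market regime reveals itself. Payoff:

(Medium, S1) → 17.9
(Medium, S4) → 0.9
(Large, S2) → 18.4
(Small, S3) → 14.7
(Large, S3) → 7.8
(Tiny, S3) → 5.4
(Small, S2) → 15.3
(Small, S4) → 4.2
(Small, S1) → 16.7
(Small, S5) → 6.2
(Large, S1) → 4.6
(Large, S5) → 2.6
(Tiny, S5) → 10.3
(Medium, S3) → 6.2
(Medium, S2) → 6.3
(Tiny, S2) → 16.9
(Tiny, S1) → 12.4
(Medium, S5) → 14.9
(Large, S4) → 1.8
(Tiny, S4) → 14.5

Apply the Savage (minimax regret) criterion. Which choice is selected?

Tiny

Column bests: S1=17.9, S2=18.4, S3=14.7, S4=14.5, S5=14.9.
Tiny regrets: 5.5, 1.5, 9.3, 0.0, 4.6 → max 9.3
Small regrets: 1.2, 3.1, 0.0, 10.3, 8.7 → max 10.3
Medium regrets: 0.0, 12.1, 8.5, 13.6, 0.0 → max 13.6
Large regrets: 13.3, 0.0, 6.9, 12.7, 12.3 → max 13.3
Smallest max regret = 9.3 → Tiny.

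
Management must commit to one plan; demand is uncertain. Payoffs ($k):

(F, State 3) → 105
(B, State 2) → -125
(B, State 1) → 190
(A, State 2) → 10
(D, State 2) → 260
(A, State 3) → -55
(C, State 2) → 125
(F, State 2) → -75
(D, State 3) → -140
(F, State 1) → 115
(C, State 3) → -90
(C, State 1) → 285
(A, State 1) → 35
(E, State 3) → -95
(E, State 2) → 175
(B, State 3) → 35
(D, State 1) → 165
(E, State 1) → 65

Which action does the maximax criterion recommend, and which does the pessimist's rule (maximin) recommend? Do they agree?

maximax → C; maximin → A (disagree)

Row maxima: A=35, B=190, C=285, D=260, E=175, F=115
Best best-case = 285 → C.
Row minima: A=-55, B=-125, C=-90, D=-140, E=-95, F=-75
Best worst-case = -55 → A.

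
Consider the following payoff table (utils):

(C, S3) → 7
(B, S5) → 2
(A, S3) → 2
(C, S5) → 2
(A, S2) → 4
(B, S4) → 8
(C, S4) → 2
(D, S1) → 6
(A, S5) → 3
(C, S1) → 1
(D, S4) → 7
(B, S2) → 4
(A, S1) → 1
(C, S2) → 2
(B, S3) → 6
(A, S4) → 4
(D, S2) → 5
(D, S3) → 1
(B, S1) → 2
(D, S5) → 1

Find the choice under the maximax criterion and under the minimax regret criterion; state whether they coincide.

maximax → B; minimax regret → B (agree)

Row maxima: A=4, B=8, C=7, D=7
Best best-case = 8 → B.
Column bests: S1=6, S2=5, S3=7, S4=8, S5=3.
A regrets: 5, 1, 5, 4, 0 → max 5
B regrets: 4, 1, 1, 0, 1 → max 4
C regrets: 5, 3, 0, 6, 1 → max 6
D regrets: 0, 0, 6, 1, 2 → max 6
Smallest max regret = 4 → B.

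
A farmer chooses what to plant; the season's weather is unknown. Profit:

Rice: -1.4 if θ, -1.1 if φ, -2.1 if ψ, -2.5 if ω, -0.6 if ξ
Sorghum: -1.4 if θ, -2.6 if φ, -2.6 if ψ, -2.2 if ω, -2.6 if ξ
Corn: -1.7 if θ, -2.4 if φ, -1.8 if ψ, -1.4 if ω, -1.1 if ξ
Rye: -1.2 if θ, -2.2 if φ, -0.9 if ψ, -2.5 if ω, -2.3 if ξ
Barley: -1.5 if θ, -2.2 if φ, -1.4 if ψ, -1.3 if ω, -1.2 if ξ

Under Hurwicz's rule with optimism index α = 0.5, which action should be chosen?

Rice

Rice: 0.5·(-0.6) + 0.5·(-2.5) = -1.55
Sorghum: 0.5·(-1.4) + 0.5·(-2.6) = -2
Corn: 0.5·(-1.1) + 0.5·(-2.4) = -1.75
Rye: 0.5·(-0.9) + 0.5·(-2.5) = -1.7
Barley: 0.5·(-1.2) + 0.5·(-2.2) = -1.7
Highest Hurwicz score = -1.55 → Rice.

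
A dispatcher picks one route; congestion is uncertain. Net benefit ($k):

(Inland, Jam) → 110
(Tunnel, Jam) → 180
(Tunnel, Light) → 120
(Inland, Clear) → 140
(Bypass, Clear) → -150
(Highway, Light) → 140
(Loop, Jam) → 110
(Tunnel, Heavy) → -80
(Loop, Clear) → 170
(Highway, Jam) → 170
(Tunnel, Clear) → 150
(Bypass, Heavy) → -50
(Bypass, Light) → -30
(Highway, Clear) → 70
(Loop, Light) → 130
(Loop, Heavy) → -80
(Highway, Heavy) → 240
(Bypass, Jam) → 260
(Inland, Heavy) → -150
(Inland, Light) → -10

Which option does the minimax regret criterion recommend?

Column bests: Clear=170, Light=140, Heavy=240, Jam=260.
Loop regrets: 0, 10, 320, 150 → max 320
Inland regrets: 30, 150, 390, 150 → max 390
Highway regrets: 100, 0, 0, 90 → max 100
Bypass regrets: 320, 170, 290, 0 → max 320
Tunnel regrets: 20, 20, 320, 80 → max 320
Smallest max regret = 100 → Highway.

Highway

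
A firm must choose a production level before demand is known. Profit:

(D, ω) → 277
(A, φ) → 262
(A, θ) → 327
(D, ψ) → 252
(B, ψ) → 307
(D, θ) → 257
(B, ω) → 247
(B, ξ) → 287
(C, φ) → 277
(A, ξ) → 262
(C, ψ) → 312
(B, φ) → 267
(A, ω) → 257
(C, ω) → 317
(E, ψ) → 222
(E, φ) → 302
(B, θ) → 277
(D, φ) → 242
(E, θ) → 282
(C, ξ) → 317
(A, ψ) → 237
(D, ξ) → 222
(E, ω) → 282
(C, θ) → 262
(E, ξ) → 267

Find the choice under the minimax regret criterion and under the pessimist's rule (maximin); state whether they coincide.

Column bests: θ=327, φ=302, ψ=312, ω=317, ξ=317.
A regrets: 0, 40, 75, 60, 55 → max 75
B regrets: 50, 35, 5, 70, 30 → max 70
C regrets: 65, 25, 0, 0, 0 → max 65
D regrets: 70, 60, 60, 40, 95 → max 95
E regrets: 45, 0, 90, 35, 50 → max 90
Smallest max regret = 65 → C.
Row minima: A=237, B=247, C=262, D=222, E=222
Best worst-case = 262 → C.

minimax regret → C; maximin → C (agree)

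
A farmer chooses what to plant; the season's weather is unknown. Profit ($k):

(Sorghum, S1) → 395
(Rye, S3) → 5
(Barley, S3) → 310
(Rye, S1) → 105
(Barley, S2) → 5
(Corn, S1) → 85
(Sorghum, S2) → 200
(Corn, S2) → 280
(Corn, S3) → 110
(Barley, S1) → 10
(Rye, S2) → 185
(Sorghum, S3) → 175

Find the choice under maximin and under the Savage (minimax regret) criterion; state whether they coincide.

Row minima: Rye=5, Barley=5, Corn=85, Sorghum=175
Best worst-case = 175 → Sorghum.
Column bests: S1=395, S2=280, S3=310.
Rye regrets: 290, 95, 305 → max 305
Barley regrets: 385, 275, 0 → max 385
Corn regrets: 310, 0, 200 → max 310
Sorghum regrets: 0, 80, 135 → max 135
Smallest max regret = 135 → Sorghum.

maximin → Sorghum; minimax regret → Sorghum (agree)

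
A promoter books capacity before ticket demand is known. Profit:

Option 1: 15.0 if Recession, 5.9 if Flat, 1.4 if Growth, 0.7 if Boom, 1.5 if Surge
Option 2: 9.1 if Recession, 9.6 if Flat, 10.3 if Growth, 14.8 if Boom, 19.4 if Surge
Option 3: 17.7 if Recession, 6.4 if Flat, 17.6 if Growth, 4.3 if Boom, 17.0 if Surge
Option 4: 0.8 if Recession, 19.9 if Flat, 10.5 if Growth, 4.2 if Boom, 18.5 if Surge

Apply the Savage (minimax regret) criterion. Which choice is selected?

Option 2

Column bests: Recession=17.7, Flat=19.9, Growth=17.6, Boom=14.8, Surge=19.4.
Option 1 regrets: 2.7, 14.0, 16.2, 14.1, 17.9 → max 17.9
Option 2 regrets: 8.6, 10.3, 7.3, 0.0, 0.0 → max 10.3
Option 3 regrets: 0.0, 13.5, 0.0, 10.5, 2.4 → max 13.5
Option 4 regrets: 16.9, 0.0, 7.1, 10.6, 0.9 → max 16.9
Smallest max regret = 10.3 → Option 2.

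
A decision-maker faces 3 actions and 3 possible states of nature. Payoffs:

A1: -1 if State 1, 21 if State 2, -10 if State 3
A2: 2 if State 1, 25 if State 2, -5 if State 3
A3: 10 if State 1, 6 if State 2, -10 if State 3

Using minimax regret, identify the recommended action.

Column bests: State 1=10, State 2=25, State 3=-5.
A1 regrets: 11, 4, 5 → max 11
A2 regrets: 8, 0, 0 → max 8
A3 regrets: 0, 19, 5 → max 19
Smallest max regret = 8 → A2.

A2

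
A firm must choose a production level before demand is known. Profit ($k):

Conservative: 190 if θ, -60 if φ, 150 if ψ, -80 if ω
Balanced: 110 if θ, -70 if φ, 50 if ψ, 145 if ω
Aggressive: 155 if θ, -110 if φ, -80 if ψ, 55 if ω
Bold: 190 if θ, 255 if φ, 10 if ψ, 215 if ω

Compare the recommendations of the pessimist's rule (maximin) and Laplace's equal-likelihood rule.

Row minima: Conservative=-80, Balanced=-70, Aggressive=-110, Bold=10
Best worst-case = 10 → Bold.
Row averages: Conservative=50, Balanced=58.75, Aggressive=5, Bold=167.5
Highest average = 167.5 → Bold.

maximin → Bold; laplace → Bold (agree)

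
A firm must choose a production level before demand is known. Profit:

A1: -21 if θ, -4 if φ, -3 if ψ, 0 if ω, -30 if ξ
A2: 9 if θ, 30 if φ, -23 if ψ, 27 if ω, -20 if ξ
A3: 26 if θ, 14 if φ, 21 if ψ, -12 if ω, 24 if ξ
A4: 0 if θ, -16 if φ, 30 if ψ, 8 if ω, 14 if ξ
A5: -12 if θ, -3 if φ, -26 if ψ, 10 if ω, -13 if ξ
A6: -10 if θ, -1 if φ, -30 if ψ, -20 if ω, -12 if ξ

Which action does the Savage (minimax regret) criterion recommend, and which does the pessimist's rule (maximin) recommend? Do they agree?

minimax regret → A3; maximin → A3 (agree)

Column bests: θ=26, φ=30, ψ=30, ω=27, ξ=24.
A1 regrets: 47, 34, 33, 27, 54 → max 54
A2 regrets: 17, 0, 53, 0, 44 → max 53
A3 regrets: 0, 16, 9, 39, 0 → max 39
A4 regrets: 26, 46, 0, 19, 10 → max 46
A5 regrets: 38, 33, 56, 17, 37 → max 56
A6 regrets: 36, 31, 60, 47, 36 → max 60
Smallest max regret = 39 → A3.
Row minima: A1=-30, A2=-23, A3=-12, A4=-16, A5=-26, A6=-30
Best worst-case = -12 → A3.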